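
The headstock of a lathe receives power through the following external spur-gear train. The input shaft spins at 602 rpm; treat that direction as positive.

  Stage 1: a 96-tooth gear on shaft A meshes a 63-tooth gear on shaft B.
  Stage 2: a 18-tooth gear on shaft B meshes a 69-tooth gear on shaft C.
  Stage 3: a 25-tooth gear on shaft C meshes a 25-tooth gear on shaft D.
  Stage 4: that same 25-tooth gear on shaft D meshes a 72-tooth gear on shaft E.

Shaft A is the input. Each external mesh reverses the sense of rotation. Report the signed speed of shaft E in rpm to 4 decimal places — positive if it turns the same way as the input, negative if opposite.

Stage 1 [96T→63T]: ω = 602.0000×96/63 = 917.3333 rpm, dir flips to −; running = −917.3333
Stage 2 [18T→69T]: ω = 917.3333×18/69 = 239.3043 rpm, dir flips to +; running = +239.3043
Stage 3 [25T→25T]: ω = 239.3043×25/25 = 239.3043 rpm, dir flips to −; running = −239.3043
Stage 4 [25T→72T]: ω = 239.3043×25/72 = 83.0918 rpm, dir flips to +; running = +83.0918

+83.0918 rpm (same as input, |ω| = 83.0918 rpm)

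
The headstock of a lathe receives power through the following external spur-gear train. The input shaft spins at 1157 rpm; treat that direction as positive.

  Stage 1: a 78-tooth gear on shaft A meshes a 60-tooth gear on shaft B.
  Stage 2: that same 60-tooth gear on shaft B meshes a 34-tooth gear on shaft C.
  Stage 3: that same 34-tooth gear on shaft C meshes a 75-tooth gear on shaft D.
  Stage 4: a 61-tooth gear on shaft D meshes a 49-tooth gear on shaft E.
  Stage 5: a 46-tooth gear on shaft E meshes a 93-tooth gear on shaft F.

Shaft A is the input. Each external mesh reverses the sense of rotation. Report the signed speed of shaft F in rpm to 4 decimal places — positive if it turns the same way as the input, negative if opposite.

-740.9269 rpm (opposite to input, |ω| = 740.9269 rpm)

Stage 1 [78T→60T]: ω = 1157.0000×78/60 = 1504.1000 rpm, dir flips to −; running = −1504.1000
Stage 2 [60T→34T]: ω = 1504.1000×60/34 = 2654.2941 rpm, dir flips to +; running = +2654.2941
Stage 3 [34T→75T]: ω = 2654.2941×34/75 = 1203.2800 rpm, dir flips to −; running = −1203.2800
Stage 4 [61T→49T]: ω = 1203.2800×61/49 = 1497.9608 rpm, dir flips to +; running = +1497.9608
Stage 5 [46T→93T]: ω = 1497.9608×46/93 = 740.9269 rpm, dir flips to −; running = −740.9269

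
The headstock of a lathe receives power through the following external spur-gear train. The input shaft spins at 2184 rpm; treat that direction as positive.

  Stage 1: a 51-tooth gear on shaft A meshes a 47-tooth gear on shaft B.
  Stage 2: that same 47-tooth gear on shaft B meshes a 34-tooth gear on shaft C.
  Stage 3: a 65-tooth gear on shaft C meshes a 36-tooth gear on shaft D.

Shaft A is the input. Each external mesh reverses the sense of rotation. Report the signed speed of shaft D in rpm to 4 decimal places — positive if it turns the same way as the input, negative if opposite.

Stage 1 [51T→47T]: ω = 2184.0000×51/47 = 2369.8723 rpm, dir flips to −; running = −2369.8723
Stage 2 [47T→34T]: ω = 2369.8723×47/34 = 3276.0000 rpm, dir flips to +; running = +3276.0000
Stage 3 [65T→36T]: ω = 3276.0000×65/36 = 5915.0000 rpm, dir flips to −; running = −5915.0000

-5915.0000 rpm (opposite to input, |ω| = 5915.0000 rpm)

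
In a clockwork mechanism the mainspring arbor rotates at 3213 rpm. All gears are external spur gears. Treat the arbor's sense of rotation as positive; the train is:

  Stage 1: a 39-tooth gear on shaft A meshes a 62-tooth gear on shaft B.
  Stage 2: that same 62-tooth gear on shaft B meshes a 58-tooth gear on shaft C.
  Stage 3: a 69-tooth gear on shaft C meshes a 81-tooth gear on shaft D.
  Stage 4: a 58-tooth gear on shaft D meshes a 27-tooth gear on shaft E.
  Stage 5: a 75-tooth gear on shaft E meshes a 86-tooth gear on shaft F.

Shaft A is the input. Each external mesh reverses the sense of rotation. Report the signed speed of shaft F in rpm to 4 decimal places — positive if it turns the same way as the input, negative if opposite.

Stage 1 [39T→62T]: ω = 3213.0000×39/62 = 2021.0806 rpm, dir flips to −; running = −2021.0806
Stage 2 [62T→58T]: ω = 2021.0806×62/58 = 2160.4655 rpm, dir flips to +; running = +2160.4655
Stage 3 [69T→81T]: ω = 2160.4655×69/81 = 1840.3966 rpm, dir flips to −; running = −1840.3966
Stage 4 [58T→27T]: ω = 1840.3966×58/27 = 3953.4444 rpm, dir flips to +; running = +3953.4444
Stage 5 [75T→86T]: ω = 3953.4444×75/86 = 3447.7713 rpm, dir flips to −; running = −3447.7713

-3447.7713 rpm (opposite to input, |ω| = 3447.7713 rpm)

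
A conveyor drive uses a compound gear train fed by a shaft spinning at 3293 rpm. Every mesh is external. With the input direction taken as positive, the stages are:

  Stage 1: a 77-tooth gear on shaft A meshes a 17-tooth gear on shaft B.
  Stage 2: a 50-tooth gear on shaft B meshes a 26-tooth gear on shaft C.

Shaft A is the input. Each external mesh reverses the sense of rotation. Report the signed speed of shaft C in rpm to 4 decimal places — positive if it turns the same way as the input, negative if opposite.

+28683.3710 rpm (same as input, |ω| = 28683.3710 rpm)

Stage 1 [77T→17T]: ω = 3293.0000×77/17 = 14915.3529 rpm, dir flips to −; running = −14915.3529
Stage 2 [50T→26T]: ω = 14915.3529×50/26 = 28683.3710 rpm, dir flips to +; running = +28683.3710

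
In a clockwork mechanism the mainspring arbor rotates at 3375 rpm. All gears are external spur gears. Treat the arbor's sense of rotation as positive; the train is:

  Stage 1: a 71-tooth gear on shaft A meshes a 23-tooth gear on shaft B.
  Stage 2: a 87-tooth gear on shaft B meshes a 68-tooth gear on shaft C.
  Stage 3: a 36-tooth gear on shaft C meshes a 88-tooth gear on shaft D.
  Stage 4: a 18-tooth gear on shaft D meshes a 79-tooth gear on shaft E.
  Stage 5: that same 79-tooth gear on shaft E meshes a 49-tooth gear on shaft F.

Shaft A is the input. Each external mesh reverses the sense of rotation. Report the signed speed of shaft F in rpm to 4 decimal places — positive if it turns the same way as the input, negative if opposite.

-2003.1381 rpm (opposite to input, |ω| = 2003.1381 rpm)

Stage 1 [71T→23T]: ω = 3375.0000×71/23 = 10418.4783 rpm, dir flips to −; running = −10418.4783
Stage 2 [87T→68T]: ω = 10418.4783×87/68 = 13329.5237 rpm, dir flips to +; running = +13329.5237
Stage 3 [36T→88T]: ω = 13329.5237×36/88 = 5452.9870 rpm, dir flips to −; running = −5452.9870
Stage 4 [18T→79T]: ω = 5452.9870×18/79 = 1242.4527 rpm, dir flips to +; running = +1242.4527
Stage 5 [79T→49T]: ω = 1242.4527×79/49 = 2003.1381 rpm, dir flips to −; running = −2003.1381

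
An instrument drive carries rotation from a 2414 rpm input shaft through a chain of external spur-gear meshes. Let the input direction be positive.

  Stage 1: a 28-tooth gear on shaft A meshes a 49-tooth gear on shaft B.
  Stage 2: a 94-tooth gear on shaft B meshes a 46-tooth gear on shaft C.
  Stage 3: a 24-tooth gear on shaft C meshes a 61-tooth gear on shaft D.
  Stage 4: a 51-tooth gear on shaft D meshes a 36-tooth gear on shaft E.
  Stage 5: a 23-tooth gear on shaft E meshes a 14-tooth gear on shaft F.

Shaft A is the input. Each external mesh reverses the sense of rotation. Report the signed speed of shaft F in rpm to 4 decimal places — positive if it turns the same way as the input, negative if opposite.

-2581.1790 rpm (opposite to input, |ω| = 2581.1790 rpm)

Stage 1 [28T→49T]: ω = 2414.0000×28/49 = 1379.4286 rpm, dir flips to −; running = −1379.4286
Stage 2 [94T→46T]: ω = 1379.4286×94/46 = 2818.8323 rpm, dir flips to +; running = +2818.8323
Stage 3 [24T→61T]: ω = 2818.8323×24/61 = 1109.0488 rpm, dir flips to −; running = −1109.0488
Stage 4 [51T→36T]: ω = 1109.0488×51/36 = 1571.1524 rpm, dir flips to +; running = +1571.1524
Stage 5 [23T→14T]: ω = 1571.1524×23/14 = 2581.1790 rpm, dir flips to −; running = −2581.1790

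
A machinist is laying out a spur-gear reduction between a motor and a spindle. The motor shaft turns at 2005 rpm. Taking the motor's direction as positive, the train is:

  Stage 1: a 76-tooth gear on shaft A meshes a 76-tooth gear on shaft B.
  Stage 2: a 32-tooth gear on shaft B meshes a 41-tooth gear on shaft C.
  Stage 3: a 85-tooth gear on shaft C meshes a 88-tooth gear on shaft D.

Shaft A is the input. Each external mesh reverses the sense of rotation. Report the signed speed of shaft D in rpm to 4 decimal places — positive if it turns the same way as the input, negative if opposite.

Stage 1 [76T→76T]: ω = 2005.0000×76/76 = 2005.0000 rpm, dir flips to −; running = −2005.0000
Stage 2 [32T→41T]: ω = 2005.0000×32/41 = 1564.8780 rpm, dir flips to +; running = +1564.8780
Stage 3 [85T→88T]: ω = 1564.8780×85/88 = 1511.5299 rpm, dir flips to −; running = −1511.5299

-1511.5299 rpm (opposite to input, |ω| = 1511.5299 rpm)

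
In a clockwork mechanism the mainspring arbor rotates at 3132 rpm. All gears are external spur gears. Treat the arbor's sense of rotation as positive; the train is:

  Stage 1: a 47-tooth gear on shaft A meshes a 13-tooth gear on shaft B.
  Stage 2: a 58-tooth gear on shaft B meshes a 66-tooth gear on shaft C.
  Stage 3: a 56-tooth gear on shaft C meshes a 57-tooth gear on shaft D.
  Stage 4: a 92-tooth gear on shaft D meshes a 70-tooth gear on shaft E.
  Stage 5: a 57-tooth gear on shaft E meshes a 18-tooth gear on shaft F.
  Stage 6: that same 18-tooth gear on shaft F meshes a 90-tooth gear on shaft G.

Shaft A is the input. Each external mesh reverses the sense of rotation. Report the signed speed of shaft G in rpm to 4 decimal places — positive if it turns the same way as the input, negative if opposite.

Stage 1 [47T→13T]: ω = 3132.0000×47/13 = 11323.3846 rpm, dir flips to −; running = −11323.3846
Stage 2 [58T→66T]: ω = 11323.3846×58/66 = 9950.8531 rpm, dir flips to +; running = +9950.8531
Stage 3 [56T→57T]: ω = 9950.8531×56/57 = 9776.2768 rpm, dir flips to −; running = −9776.2768
Stage 4 [92T→70T]: ω = 9776.2768×92/70 = 12848.8209 rpm, dir flips to +; running = +12848.8209
Stage 5 [57T→18T]: ω = 12848.8209×57/18 = 40687.9329 rpm, dir flips to −; running = −40687.9329
Stage 6 [18T→90T]: ω = 40687.9329×18/90 = 8137.5866 rpm, dir flips to +; running = +8137.5866

+8137.5866 rpm (same as input, |ω| = 8137.5866 rpm)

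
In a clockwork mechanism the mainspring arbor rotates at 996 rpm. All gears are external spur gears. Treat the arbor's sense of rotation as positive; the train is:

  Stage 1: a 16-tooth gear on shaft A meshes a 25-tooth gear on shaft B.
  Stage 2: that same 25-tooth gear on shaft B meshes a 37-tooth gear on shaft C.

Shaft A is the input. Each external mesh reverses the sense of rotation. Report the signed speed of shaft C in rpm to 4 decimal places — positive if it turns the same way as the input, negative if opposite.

+430.7027 rpm (same as input, |ω| = 430.7027 rpm)

Stage 1 [16T→25T]: ω = 996.0000×16/25 = 637.4400 rpm, dir flips to −; running = −637.4400
Stage 2 [25T→37T]: ω = 637.4400×25/37 = 430.7027 rpm, dir flips to +; running = +430.7027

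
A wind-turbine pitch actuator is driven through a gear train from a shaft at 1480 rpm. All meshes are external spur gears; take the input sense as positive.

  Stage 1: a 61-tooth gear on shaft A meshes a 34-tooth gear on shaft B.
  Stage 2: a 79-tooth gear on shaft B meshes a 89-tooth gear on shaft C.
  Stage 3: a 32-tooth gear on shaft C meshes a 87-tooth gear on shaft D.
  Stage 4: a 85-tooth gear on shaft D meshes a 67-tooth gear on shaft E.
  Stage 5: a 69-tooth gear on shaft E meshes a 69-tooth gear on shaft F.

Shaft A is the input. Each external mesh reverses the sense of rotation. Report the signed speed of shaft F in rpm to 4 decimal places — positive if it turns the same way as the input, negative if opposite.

Stage 1 [61T→34T]: ω = 1480.0000×61/34 = 2655.2941 rpm, dir flips to −; running = −2655.2941
Stage 2 [79T→89T]: ω = 2655.2941×79/89 = 2356.9465 rpm, dir flips to +; running = +2356.9465
Stage 3 [32T→87T]: ω = 2356.9465×32/87 = 866.9228 rpm, dir flips to −; running = −866.9228
Stage 4 [85T→67T]: ω = 866.9228×85/67 = 1099.8275 rpm, dir flips to +; running = +1099.8275
Stage 5 [69T→69T]: ω = 1099.8275×69/69 = 1099.8275 rpm, dir flips to −; running = −1099.8275

-1099.8275 rpm (opposite to input, |ω| = 1099.8275 rpm)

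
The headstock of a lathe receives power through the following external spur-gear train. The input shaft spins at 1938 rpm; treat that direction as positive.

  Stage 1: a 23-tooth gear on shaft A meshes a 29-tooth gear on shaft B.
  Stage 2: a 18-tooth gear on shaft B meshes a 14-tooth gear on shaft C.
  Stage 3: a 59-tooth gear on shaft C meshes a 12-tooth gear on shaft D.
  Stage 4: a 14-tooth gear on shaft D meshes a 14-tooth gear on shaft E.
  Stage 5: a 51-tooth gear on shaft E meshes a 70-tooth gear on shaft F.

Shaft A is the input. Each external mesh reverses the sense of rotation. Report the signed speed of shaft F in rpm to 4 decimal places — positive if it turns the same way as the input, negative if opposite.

-7078.9848 rpm (opposite to input, |ω| = 7078.9848 rpm)

Stage 1 [23T→29T]: ω = 1938.0000×23/29 = 1537.0345 rpm, dir flips to −; running = −1537.0345
Stage 2 [18T→14T]: ω = 1537.0345×18/14 = 1976.1872 rpm, dir flips to +; running = +1976.1872
Stage 3 [59T→12T]: ω = 1976.1872×59/12 = 9716.2537 rpm, dir flips to −; running = −9716.2537
Stage 4 [14T→14T]: ω = 9716.2537×14/14 = 9716.2537 rpm, dir flips to +; running = +9716.2537
Stage 5 [51T→70T]: ω = 9716.2537×51/70 = 7078.9848 rpm, dir flips to −; running = −7078.9848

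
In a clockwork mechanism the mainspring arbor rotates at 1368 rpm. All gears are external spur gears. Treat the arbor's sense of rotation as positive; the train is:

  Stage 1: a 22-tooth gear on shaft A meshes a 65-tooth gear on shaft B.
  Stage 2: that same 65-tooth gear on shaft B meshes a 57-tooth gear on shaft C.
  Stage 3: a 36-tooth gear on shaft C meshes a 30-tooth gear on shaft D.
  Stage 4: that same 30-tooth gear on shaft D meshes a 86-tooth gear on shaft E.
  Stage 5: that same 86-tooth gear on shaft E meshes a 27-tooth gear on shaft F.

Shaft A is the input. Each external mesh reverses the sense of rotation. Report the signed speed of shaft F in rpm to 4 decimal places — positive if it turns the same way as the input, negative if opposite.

-704.0000 rpm (opposite to input, |ω| = 704.0000 rpm)

Stage 1 [22T→65T]: ω = 1368.0000×22/65 = 463.0154 rpm, dir flips to −; running = −463.0154
Stage 2 [65T→57T]: ω = 463.0154×65/57 = 528.0000 rpm, dir flips to +; running = +528.0000
Stage 3 [36T→30T]: ω = 528.0000×36/30 = 633.6000 rpm, dir flips to −; running = −633.6000
Stage 4 [30T→86T]: ω = 633.6000×30/86 = 221.0233 rpm, dir flips to +; running = +221.0233
Stage 5 [86T→27T]: ω = 221.0233×86/27 = 704.0000 rpm, dir flips to −; running = −704.0000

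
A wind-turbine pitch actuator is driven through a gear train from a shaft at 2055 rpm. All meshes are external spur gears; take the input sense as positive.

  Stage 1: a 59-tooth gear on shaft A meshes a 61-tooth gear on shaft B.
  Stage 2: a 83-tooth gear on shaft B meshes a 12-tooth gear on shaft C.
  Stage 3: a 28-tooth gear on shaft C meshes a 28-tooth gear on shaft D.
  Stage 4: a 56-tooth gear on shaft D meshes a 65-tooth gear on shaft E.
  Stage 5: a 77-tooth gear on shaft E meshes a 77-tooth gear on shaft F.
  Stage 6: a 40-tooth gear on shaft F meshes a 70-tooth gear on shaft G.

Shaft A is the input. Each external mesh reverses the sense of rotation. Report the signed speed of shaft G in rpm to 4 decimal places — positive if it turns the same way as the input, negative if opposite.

Stage 1 [59T→61T]: ω = 2055.0000×59/61 = 1987.6230 rpm, dir flips to −; running = −1987.6230
Stage 2 [83T→12T]: ω = 1987.6230×83/12 = 13747.7254 rpm, dir flips to +; running = +13747.7254
Stage 3 [28T→28T]: ω = 13747.7254×28/28 = 13747.7254 rpm, dir flips to −; running = −13747.7254
Stage 4 [56T→65T]: ω = 13747.7254×56/65 = 11844.1942 rpm, dir flips to +; running = +11844.1942
Stage 5 [77T→77T]: ω = 11844.1942×77/77 = 11844.1942 rpm, dir flips to −; running = −11844.1942
Stage 6 [40T→70T]: ω = 11844.1942×40/70 = 6768.1110 rpm, dir flips to +; running = +6768.1110

+6768.1110 rpm (same as input, |ω| = 6768.1110 rpm)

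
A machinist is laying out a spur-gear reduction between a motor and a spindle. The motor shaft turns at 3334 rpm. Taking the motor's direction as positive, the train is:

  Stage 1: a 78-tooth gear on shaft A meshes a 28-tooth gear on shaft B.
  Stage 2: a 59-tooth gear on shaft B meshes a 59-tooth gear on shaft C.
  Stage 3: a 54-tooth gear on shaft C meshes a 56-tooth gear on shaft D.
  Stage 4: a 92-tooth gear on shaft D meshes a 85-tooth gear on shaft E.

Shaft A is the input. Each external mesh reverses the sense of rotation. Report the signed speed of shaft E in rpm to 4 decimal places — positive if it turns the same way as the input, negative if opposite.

Stage 1 [78T→28T]: ω = 3334.0000×78/28 = 9287.5714 rpm, dir flips to −; running = −9287.5714
Stage 2 [59T→59T]: ω = 9287.5714×59/59 = 9287.5714 rpm, dir flips to +; running = +9287.5714
Stage 3 [54T→56T]: ω = 9287.5714×54/56 = 8955.8724 rpm, dir flips to −; running = −8955.8724
Stage 4 [92T→85T]: ω = 8955.8724×92/85 = 9693.4149 rpm, dir flips to +; running = +9693.4149

+9693.4149 rpm (same as input, |ω| = 9693.4149 rpm)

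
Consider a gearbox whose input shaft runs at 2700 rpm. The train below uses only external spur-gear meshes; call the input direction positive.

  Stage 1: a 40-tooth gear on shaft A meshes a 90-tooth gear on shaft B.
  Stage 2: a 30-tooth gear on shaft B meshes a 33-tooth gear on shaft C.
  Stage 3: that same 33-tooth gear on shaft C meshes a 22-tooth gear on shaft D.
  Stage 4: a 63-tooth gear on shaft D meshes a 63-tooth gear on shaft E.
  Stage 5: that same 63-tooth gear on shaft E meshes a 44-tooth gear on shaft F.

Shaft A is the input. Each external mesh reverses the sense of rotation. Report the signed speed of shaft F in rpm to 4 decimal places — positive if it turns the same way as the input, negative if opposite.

Stage 1 [40T→90T]: ω = 2700.0000×40/90 = 1200.0000 rpm, dir flips to −; running = −1200.0000
Stage 2 [30T→33T]: ω = 1200.0000×30/33 = 1090.9091 rpm, dir flips to +; running = +1090.9091
Stage 3 [33T→22T]: ω = 1090.9091×33/22 = 1636.3636 rpm, dir flips to −; running = −1636.3636
Stage 4 [63T→63T]: ω = 1636.3636×63/63 = 1636.3636 rpm, dir flips to +; running = +1636.3636
Stage 5 [63T→44T]: ω = 1636.3636×63/44 = 2342.9752 rpm, dir flips to −; running = −2342.9752

-2342.9752 rpm (opposite to input, |ω| = 2342.9752 rpm)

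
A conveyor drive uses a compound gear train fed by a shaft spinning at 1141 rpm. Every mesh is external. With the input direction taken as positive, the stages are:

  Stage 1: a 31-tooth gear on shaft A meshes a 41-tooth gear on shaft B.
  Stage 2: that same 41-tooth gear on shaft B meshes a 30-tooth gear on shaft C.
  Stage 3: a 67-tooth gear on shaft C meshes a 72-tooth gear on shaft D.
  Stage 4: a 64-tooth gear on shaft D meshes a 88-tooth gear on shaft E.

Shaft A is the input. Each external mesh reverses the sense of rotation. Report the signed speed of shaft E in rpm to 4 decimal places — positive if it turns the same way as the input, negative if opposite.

+797.9316 rpm (same as input, |ω| = 797.9316 rpm)

Stage 1 [31T→41T]: ω = 1141.0000×31/41 = 862.7073 rpm, dir flips to −; running = −862.7073
Stage 2 [41T→30T]: ω = 862.7073×41/30 = 1179.0333 rpm, dir flips to +; running = +1179.0333
Stage 3 [67T→72T]: ω = 1179.0333×67/72 = 1097.1560 rpm, dir flips to −; running = −1097.1560
Stage 4 [64T→88T]: ω = 1097.1560×64/88 = 797.9316 rpm, dir flips to +; running = +797.9316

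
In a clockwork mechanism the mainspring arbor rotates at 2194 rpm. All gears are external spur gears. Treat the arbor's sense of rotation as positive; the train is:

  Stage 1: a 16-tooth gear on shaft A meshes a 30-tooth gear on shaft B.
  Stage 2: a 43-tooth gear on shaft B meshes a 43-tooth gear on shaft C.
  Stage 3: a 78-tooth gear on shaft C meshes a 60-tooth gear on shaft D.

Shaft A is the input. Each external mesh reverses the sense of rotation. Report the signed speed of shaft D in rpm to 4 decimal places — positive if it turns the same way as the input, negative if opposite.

-1521.1733 rpm (opposite to input, |ω| = 1521.1733 rpm)

Stage 1 [16T→30T]: ω = 2194.0000×16/30 = 1170.1333 rpm, dir flips to −; running = −1170.1333
Stage 2 [43T→43T]: ω = 1170.1333×43/43 = 1170.1333 rpm, dir flips to +; running = +1170.1333
Stage 3 [78T→60T]: ω = 1170.1333×78/60 = 1521.1733 rpm, dir flips to −; running = −1521.1733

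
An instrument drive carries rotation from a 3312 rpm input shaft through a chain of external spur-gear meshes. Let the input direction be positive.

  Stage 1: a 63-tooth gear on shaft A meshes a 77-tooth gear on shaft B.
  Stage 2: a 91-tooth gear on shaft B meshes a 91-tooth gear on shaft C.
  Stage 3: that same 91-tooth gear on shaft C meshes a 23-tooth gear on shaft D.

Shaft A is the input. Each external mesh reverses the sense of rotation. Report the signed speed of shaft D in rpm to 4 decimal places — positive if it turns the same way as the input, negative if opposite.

-10721.4545 rpm (opposite to input, |ω| = 10721.4545 rpm)

Stage 1 [63T→77T]: ω = 3312.0000×63/77 = 2709.8182 rpm, dir flips to −; running = −2709.8182
Stage 2 [91T→91T]: ω = 2709.8182×91/91 = 2709.8182 rpm, dir flips to +; running = +2709.8182
Stage 3 [91T→23T]: ω = 2709.8182×91/23 = 10721.4545 rpm, dir flips to −; running = −10721.4545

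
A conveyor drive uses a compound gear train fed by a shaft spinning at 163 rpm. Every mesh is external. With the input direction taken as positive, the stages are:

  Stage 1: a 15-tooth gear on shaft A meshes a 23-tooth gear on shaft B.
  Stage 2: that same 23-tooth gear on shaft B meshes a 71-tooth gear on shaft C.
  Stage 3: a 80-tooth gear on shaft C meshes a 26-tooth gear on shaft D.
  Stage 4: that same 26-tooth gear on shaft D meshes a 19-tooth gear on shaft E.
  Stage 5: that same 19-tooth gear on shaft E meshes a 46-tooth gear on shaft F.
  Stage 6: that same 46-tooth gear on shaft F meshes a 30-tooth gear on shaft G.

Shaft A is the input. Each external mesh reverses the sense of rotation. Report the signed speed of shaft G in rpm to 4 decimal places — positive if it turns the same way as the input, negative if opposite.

Stage 1 [15T→23T]: ω = 163.0000×15/23 = 106.3043 rpm, dir flips to −; running = −106.3043
Stage 2 [23T→71T]: ω = 106.3043×23/71 = 34.4366 rpm, dir flips to +; running = +34.4366
Stage 3 [80T→26T]: ω = 34.4366×80/26 = 105.9588 rpm, dir flips to −; running = −105.9588
Stage 4 [26T→19T]: ω = 105.9588×26/19 = 144.9963 rpm, dir flips to +; running = +144.9963
Stage 5 [19T→46T]: ω = 144.9963×19/46 = 59.8898 rpm, dir flips to −; running = −59.8898
Stage 6 [46T→30T]: ω = 59.8898×46/30 = 91.8310 rpm, dir flips to +; running = +91.8310

+91.8310 rpm (same as input, |ω| = 91.8310 rpm)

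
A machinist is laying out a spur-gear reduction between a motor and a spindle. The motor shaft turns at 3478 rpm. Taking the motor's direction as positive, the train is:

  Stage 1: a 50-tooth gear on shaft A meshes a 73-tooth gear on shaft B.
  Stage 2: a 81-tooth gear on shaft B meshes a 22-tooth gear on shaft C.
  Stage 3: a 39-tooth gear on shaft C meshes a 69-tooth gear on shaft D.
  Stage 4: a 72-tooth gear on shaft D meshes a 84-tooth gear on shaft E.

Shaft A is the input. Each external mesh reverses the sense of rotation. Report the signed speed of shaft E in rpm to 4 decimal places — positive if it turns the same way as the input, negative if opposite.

Stage 1 [50T→73T]: ω = 3478.0000×50/73 = 2382.1918 rpm, dir flips to −; running = −2382.1918
Stage 2 [81T→22T]: ω = 2382.1918×81/22 = 8770.7970 rpm, dir flips to +; running = +8770.7970
Stage 3 [39T→69T]: ω = 8770.7970×39/69 = 4957.4070 rpm, dir flips to −; running = −4957.4070
Stage 4 [72T→84T]: ω = 4957.4070×72/84 = 4249.2060 rpm, dir flips to +; running = +4249.2060

+4249.2060 rpm (same as input, |ω| = 4249.2060 rpm)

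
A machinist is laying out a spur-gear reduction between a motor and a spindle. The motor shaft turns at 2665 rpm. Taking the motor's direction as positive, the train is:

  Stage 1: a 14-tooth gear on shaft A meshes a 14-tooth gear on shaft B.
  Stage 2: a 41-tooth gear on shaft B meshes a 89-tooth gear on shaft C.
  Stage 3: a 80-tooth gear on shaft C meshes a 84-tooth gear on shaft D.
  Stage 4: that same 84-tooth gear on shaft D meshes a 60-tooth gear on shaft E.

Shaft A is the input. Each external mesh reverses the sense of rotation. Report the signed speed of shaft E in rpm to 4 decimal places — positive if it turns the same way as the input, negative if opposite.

+1636.9288 rpm (same as input, |ω| = 1636.9288 rpm)

Stage 1 [14T→14T]: ω = 2665.0000×14/14 = 2665.0000 rpm, dir flips to −; running = −2665.0000
Stage 2 [41T→89T]: ω = 2665.0000×41/89 = 1227.6966 rpm, dir flips to +; running = +1227.6966
Stage 3 [80T→84T]: ω = 1227.6966×80/84 = 1169.2349 rpm, dir flips to −; running = −1169.2349
Stage 4 [84T→60T]: ω = 1169.2349×84/60 = 1636.9288 rpm, dir flips to +; running = +1636.9288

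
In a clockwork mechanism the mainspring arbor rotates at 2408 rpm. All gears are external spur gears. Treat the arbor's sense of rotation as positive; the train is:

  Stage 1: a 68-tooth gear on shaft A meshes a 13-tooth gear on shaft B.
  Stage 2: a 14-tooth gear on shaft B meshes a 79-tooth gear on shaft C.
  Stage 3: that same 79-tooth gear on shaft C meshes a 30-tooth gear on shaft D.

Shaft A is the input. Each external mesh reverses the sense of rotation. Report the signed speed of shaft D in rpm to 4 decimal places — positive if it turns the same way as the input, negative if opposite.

-5877.9897 rpm (opposite to input, |ω| = 5877.9897 rpm)

Stage 1 [68T→13T]: ω = 2408.0000×68/13 = 12595.6923 rpm, dir flips to −; running = −12595.6923
Stage 2 [14T→79T]: ω = 12595.6923×14/79 = 2232.1480 rpm, dir flips to +; running = +2232.1480
Stage 3 [79T→30T]: ω = 2232.1480×79/30 = 5877.9897 rpm, dir flips to −; running = −5877.9897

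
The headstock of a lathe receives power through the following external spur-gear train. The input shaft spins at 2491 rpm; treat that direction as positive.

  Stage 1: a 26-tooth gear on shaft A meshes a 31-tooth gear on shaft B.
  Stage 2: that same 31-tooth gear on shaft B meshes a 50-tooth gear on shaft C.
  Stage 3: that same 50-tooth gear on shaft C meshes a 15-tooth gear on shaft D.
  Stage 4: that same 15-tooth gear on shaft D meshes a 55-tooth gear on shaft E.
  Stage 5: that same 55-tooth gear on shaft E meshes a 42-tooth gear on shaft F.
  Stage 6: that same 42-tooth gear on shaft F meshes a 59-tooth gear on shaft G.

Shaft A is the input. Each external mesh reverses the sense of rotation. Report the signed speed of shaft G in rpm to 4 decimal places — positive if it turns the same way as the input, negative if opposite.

Stage 1 [26T→31T]: ω = 2491.0000×26/31 = 2089.2258 rpm, dir flips to −; running = −2089.2258
Stage 2 [31T→50T]: ω = 2089.2258×31/50 = 1295.3200 rpm, dir flips to +; running = +1295.3200
Stage 3 [50T→15T]: ω = 1295.3200×50/15 = 4317.7333 rpm, dir flips to −; running = −4317.7333
Stage 4 [15T→55T]: ω = 4317.7333×15/55 = 1177.5636 rpm, dir flips to +; running = +1177.5636
Stage 5 [55T→42T]: ω = 1177.5636×55/42 = 1542.0476 rpm, dir flips to −; running = −1542.0476
Stage 6 [42T→59T]: ω = 1542.0476×42/59 = 1097.7288 rpm, dir flips to +; running = +1097.7288

+1097.7288 rpm (same as input, |ω| = 1097.7288 rpm)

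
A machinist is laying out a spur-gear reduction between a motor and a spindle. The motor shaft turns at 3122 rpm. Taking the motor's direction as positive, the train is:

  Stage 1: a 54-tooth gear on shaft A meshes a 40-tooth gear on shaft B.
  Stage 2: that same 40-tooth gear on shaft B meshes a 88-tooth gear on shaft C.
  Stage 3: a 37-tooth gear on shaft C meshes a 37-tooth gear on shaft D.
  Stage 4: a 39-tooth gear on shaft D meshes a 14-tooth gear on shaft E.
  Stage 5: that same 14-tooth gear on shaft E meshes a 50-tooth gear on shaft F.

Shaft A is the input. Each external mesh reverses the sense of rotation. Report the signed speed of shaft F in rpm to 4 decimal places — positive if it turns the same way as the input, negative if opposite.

-1494.3027 rpm (opposite to input, |ω| = 1494.3027 rpm)

Stage 1 [54T→40T]: ω = 3122.0000×54/40 = 4214.7000 rpm, dir flips to −; running = −4214.7000
Stage 2 [40T→88T]: ω = 4214.7000×40/88 = 1915.7727 rpm, dir flips to +; running = +1915.7727
Stage 3 [37T→37T]: ω = 1915.7727×37/37 = 1915.7727 rpm, dir flips to −; running = −1915.7727
Stage 4 [39T→14T]: ω = 1915.7727×39/14 = 5336.7955 rpm, dir flips to +; running = +5336.7955
Stage 5 [14T→50T]: ω = 5336.7955×14/50 = 1494.3027 rpm, dir flips to −; running = −1494.3027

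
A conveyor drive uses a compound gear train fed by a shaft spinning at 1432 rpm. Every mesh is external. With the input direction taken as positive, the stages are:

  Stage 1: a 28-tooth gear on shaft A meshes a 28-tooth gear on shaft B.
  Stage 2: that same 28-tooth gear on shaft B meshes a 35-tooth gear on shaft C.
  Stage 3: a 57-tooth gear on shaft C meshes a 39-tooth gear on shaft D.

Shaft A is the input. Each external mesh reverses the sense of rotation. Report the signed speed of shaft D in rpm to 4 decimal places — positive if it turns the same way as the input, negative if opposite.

-1674.3385 rpm (opposite to input, |ω| = 1674.3385 rpm)

Stage 1 [28T→28T]: ω = 1432.0000×28/28 = 1432.0000 rpm, dir flips to −; running = −1432.0000
Stage 2 [28T→35T]: ω = 1432.0000×28/35 = 1145.6000 rpm, dir flips to +; running = +1145.6000
Stage 3 [57T→39T]: ω = 1145.6000×57/39 = 1674.3385 rpm, dir flips to −; running = −1674.3385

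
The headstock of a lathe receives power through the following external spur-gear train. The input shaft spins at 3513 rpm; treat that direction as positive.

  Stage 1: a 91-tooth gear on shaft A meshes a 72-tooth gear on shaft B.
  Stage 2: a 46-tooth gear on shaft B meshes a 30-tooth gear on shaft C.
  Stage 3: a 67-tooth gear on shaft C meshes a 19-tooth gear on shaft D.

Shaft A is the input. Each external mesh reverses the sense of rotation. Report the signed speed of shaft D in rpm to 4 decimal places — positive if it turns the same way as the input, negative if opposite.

-24007.3832 rpm (opposite to input, |ω| = 24007.3832 rpm)

Stage 1 [91T→72T]: ω = 3513.0000×91/72 = 4440.0417 rpm, dir flips to −; running = −4440.0417
Stage 2 [46T→30T]: ω = 4440.0417×46/30 = 6808.0639 rpm, dir flips to +; running = +6808.0639
Stage 3 [67T→19T]: ω = 6808.0639×67/19 = 24007.3832 rpm, dir flips to −; running = −24007.3832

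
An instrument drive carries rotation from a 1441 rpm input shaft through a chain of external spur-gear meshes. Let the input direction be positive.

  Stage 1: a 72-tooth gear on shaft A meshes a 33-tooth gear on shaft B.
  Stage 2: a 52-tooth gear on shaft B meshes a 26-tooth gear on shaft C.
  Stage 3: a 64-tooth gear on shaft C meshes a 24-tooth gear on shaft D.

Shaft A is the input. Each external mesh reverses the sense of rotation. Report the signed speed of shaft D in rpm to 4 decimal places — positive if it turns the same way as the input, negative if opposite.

Stage 1 [72T→33T]: ω = 1441.0000×72/33 = 3144.0000 rpm, dir flips to −; running = −3144.0000
Stage 2 [52T→26T]: ω = 3144.0000×52/26 = 6288.0000 rpm, dir flips to +; running = +6288.0000
Stage 3 [64T→24T]: ω = 6288.0000×64/24 = 16768.0000 rpm, dir flips to −; running = −16768.0000

-16768.0000 rpm (opposite to input, |ω| = 16768.0000 rpm)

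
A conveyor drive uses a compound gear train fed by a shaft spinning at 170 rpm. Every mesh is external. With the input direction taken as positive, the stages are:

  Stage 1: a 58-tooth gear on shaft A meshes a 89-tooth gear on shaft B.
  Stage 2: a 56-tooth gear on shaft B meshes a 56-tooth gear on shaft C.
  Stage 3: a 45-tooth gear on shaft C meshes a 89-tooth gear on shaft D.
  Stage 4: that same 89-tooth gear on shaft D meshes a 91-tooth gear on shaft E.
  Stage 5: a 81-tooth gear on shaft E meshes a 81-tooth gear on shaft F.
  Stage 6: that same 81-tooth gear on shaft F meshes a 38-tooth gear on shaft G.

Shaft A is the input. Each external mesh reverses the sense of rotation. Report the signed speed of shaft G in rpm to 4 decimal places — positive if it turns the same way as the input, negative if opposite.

Stage 1 [58T→89T]: ω = 170.0000×58/89 = 110.7865 rpm, dir flips to −; running = −110.7865
Stage 2 [56T→56T]: ω = 110.7865×56/56 = 110.7865 rpm, dir flips to +; running = +110.7865
Stage 3 [45T→89T]: ω = 110.7865×45/89 = 56.0157 rpm, dir flips to −; running = −56.0157
Stage 4 [89T→91T]: ω = 56.0157×89/91 = 54.7845 rpm, dir flips to +; running = +54.7845
Stage 5 [81T→81T]: ω = 54.7845×81/81 = 54.7845 rpm, dir flips to −; running = −54.7845
Stage 6 [81T→38T]: ω = 54.7845×81/38 = 116.7776 rpm, dir flips to +; running = +116.7776

+116.7776 rpm (same as input, |ω| = 116.7776 rpm)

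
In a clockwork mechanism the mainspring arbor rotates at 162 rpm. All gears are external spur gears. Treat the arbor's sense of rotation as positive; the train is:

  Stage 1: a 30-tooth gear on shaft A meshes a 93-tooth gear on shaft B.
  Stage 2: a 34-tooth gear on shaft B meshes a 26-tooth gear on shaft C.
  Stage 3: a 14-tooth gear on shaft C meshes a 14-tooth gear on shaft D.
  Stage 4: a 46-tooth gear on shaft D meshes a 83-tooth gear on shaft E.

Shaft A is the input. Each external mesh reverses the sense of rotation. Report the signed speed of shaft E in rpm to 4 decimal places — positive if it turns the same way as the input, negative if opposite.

+37.8738 rpm (same as input, |ω| = 37.8738 rpm)

Stage 1 [30T→93T]: ω = 162.0000×30/93 = 52.2581 rpm, dir flips to −; running = −52.2581
Stage 2 [34T→26T]: ω = 52.2581×34/26 = 68.3375 rpm, dir flips to +; running = +68.3375
Stage 3 [14T→14T]: ω = 68.3375×14/14 = 68.3375 rpm, dir flips to −; running = −68.3375
Stage 4 [46T→83T]: ω = 68.3375×46/83 = 37.8738 rpm, dir flips to +; running = +37.8738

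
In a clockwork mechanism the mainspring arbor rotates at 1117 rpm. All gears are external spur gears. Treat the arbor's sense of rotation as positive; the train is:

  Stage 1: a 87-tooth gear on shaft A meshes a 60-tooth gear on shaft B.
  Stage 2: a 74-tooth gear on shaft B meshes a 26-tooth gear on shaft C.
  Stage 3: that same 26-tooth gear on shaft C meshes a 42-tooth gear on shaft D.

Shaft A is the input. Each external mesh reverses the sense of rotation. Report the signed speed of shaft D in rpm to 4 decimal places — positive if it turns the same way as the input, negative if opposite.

-2853.6690 rpm (opposite to input, |ω| = 2853.6690 rpm)

Stage 1 [87T→60T]: ω = 1117.0000×87/60 = 1619.6500 rpm, dir flips to −; running = −1619.6500
Stage 2 [74T→26T]: ω = 1619.6500×74/26 = 4609.7731 rpm, dir flips to +; running = +4609.7731
Stage 3 [26T→42T]: ω = 4609.7731×26/42 = 2853.6690 rpm, dir flips to −; running = −2853.6690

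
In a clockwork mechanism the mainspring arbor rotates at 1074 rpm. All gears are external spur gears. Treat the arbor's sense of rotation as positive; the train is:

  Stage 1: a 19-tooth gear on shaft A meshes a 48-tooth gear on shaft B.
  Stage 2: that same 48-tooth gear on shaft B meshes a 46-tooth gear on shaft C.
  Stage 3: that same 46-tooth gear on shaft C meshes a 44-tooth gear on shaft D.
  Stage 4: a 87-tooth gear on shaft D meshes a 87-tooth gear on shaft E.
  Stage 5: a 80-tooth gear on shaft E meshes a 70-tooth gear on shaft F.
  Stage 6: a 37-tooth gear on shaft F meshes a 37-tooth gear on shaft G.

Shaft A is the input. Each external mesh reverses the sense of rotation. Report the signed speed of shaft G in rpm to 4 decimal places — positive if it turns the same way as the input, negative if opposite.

+530.0260 rpm (same as input, |ω| = 530.0260 rpm)

Stage 1 [19T→48T]: ω = 1074.0000×19/48 = 425.1250 rpm, dir flips to −; running = −425.1250
Stage 2 [48T→46T]: ω = 425.1250×48/46 = 443.6087 rpm, dir flips to +; running = +443.6087
Stage 3 [46T→44T]: ω = 443.6087×46/44 = 463.7727 rpm, dir flips to −; running = −463.7727
Stage 4 [87T→87T]: ω = 463.7727×87/87 = 463.7727 rpm, dir flips to +; running = +463.7727
Stage 5 [80T→70T]: ω = 463.7727×80/70 = 530.0260 rpm, dir flips to −; running = −530.0260
Stage 6 [37T→37T]: ω = 530.0260×37/37 = 530.0260 rpm, dir flips to +; running = +530.0260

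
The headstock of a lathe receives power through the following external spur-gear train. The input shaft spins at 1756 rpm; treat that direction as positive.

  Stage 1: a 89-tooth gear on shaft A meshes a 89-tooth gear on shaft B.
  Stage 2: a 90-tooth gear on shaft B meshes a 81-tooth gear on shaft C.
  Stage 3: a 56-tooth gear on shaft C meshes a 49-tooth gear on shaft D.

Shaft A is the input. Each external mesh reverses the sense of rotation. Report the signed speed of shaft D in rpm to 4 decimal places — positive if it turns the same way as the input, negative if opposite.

Stage 1 [89T→89T]: ω = 1756.0000×89/89 = 1756.0000 rpm, dir flips to −; running = −1756.0000
Stage 2 [90T→81T]: ω = 1756.0000×90/81 = 1951.1111 rpm, dir flips to +; running = +1951.1111
Stage 3 [56T→49T]: ω = 1951.1111×56/49 = 2229.8413 rpm, dir flips to −; running = −2229.8413

-2229.8413 rpm (opposite to input, |ω| = 2229.8413 rpm)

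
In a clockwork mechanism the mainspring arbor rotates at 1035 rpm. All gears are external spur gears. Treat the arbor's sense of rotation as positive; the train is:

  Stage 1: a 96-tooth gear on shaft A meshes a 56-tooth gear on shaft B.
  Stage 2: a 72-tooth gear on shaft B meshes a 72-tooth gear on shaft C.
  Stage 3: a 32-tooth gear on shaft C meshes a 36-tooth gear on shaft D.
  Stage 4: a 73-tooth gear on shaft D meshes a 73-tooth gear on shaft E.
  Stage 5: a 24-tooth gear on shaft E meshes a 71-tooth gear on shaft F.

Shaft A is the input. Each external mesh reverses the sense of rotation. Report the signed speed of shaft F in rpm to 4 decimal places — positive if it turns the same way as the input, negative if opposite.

-533.1187 rpm (opposite to input, |ω| = 533.1187 rpm)

Stage 1 [96T→56T]: ω = 1035.0000×96/56 = 1774.2857 rpm, dir flips to −; running = −1774.2857
Stage 2 [72T→72T]: ω = 1774.2857×72/72 = 1774.2857 rpm, dir flips to +; running = +1774.2857
Stage 3 [32T→36T]: ω = 1774.2857×32/36 = 1577.1429 rpm, dir flips to −; running = −1577.1429
Stage 4 [73T→73T]: ω = 1577.1429×73/73 = 1577.1429 rpm, dir flips to +; running = +1577.1429
Stage 5 [24T→71T]: ω = 1577.1429×24/71 = 533.1187 rpm, dir flips to −; running = −533.1187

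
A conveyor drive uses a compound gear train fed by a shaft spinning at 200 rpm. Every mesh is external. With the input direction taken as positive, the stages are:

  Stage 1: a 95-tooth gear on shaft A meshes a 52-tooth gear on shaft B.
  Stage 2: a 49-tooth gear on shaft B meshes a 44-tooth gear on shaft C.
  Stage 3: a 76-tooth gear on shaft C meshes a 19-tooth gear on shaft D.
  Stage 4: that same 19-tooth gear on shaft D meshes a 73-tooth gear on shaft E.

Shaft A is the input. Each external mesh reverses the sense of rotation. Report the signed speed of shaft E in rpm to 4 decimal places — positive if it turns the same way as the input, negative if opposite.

Stage 1 [95T→52T]: ω = 200.0000×95/52 = 365.3846 rpm, dir flips to −; running = −365.3846
Stage 2 [49T→44T]: ω = 365.3846×49/44 = 406.9056 rpm, dir flips to +; running = +406.9056
Stage 3 [76T→19T]: ω = 406.9056×76/19 = 1627.6224 rpm, dir flips to −; running = −1627.6224
Stage 4 [19T→73T]: ω = 1627.6224×19/73 = 423.6277 rpm, dir flips to +; running = +423.6277

+423.6277 rpm (same as input, |ω| = 423.6277 rpm)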